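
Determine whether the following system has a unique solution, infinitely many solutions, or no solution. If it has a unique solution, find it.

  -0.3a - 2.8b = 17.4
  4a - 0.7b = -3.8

a = -2, b = -6

Row-reduce the augmented matrix:
R1 ← R1 / (-3/10).
R2 ← R2 − 4·R1.
R2 ← R2 / (-1141/30).
R1 ← R1 − 28/3·R2.
Reading off the reduced rows gives a = -2, b = -6.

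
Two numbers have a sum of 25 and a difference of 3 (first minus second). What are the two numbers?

first number: 14, second number: 11

Let x = first number, y = second number.
  x + y = 25
  x - y = 3
From equation 1: x = 25 − y.
Substitute into equation 2 and solve: y = 11.
Then x = 14.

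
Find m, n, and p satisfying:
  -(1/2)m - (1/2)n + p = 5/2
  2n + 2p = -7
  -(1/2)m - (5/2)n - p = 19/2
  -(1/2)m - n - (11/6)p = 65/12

m = -3, n = -3, p = -1/2

Row-reduce the augmented matrix:
R1 ← R1 / (-1/2).
R3 ← R3 + 1/2·R1.
R4 ← R4 + 1/2·R1.
R2 ← R2 / (2).
R1 ← R1 − 1·R2.
R3 ← R3 + 2·R2.
R4 ← R4 + 1/2·R2.
Swap R3 and R4.
R3 ← R3 / (-7/3).
R1 ← R1 + 3·R3.
R2 ← R2 − 1·R3.
R4 reduces to 0 = 0, so the extra equation is consistent.
Reading off the reduced rows gives m = -3, n = -3, p = -1/2.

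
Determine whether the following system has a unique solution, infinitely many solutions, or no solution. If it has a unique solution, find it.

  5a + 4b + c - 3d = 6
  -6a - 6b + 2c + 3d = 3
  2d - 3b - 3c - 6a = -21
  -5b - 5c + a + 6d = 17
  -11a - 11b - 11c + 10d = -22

Row-reduce:
R1 ← R1 / (5).
R2 ← R2 + 6·R1.
R3 ← R3 + 6·R1.
R4 ← R4 − 1·R1.
R5 ← R5 + 11·R1.
R2 ← R2 / (-6/5).
R1 ← R1 − 4/5·R2.
R3 ← R3 − 9/5·R2.
R4 ← R4 + 29/5·R2.
R5 ← R5 + 11/5·R2.
R3 ← R3 / (3).
R1 ← R1 − 7/3·R3.
R2 ← R2 + 8/3·R3.
R4 ← R4 + 62/3·R3.
R5 ← R5 + 44/3·R3.
R4 ← R4 / (-139/18).
R1 ← R1 − 17/18·R4.
R2 ← R2 + 31/18·R4.
R3 ← R3 + 5/6·R4.
R5 ← R5 + 139/18·R4.
Row 5 reduces to 0 = 3, a contradiction. The system is inconsistent.

no solution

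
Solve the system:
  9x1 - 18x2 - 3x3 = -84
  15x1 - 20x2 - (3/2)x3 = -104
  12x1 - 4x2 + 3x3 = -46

no solution

Row-reduce:
R1 ← R1 / (9).
R2 ← R2 − 15·R1.
R3 ← R3 − 12·R1.
R2 ← R2 / (10).
R1 ← R1 + 2·R2.
R3 ← R3 − 20·R2.
Row 3 reduces to 0 = -6, a contradiction. The system is inconsistent.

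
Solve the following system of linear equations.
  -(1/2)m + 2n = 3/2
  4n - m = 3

Row-reduce:
R1 ← R1 / (-1/2).
R2 ← R2 + 1·R1.
Rank is 1 with 2 unknowns, leaving n free.

infinitely many solutions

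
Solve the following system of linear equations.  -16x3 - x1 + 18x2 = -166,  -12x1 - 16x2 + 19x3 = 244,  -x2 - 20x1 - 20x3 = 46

Row-reduce the augmented matrix:
R1 ← R1 / (-1).
R2 ← R2 + 12·R1.
R3 ← R3 + 20·R1.
R2 ← R2 / (-232).
R1 ← R1 + 18·R2.
R3 ← R3 + 361·R2.
R3 ← R3 / (-6571/232).
R1 ← R1 + 43/116·R3.
R2 ← R2 + 211/232·R3.
Reading off the reduced rows gives x1 = -6, x2 = -6, x3 = 4.

x1 = -6, x2 = -6, x3 = 4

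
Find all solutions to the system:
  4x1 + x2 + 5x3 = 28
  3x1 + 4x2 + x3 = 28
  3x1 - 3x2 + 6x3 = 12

Row-reduce the augmented matrix:
R1 ← R1 / (4).
R2 ← R2 − 3·R1.
R3 ← R3 − 3·R1.
R2 ← R2 / (13/4).
R1 ← R1 − 1/4·R2.
R3 ← R3 + 15/4·R2.
R3 ← R3 / (-12/13).
R1 ← R1 − 19/13·R3.
R2 ← R2 + 11/13·R3.
Reading off the reduced rows gives x1 = 5, x2 = 3, x3 = 1.

x1 = 5, x2 = 3, x3 = 1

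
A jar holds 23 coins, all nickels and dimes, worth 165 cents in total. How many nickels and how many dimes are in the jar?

nickels: 13, dimes: 10

Let n = nickels, d = dimes.
  n + d = 23
  5n + 10d = 165
From equation 1: n = 23 − d.
Substitute into equation 2 and solve: d = 10.
Then n = 13.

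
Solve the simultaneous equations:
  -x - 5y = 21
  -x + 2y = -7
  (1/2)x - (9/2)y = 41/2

no solution

Row-reduce:
R1 ← R1 / (-1).
R2 ← R2 + 1·R1.
R3 ← R3 − 1/2·R1.
R2 ← R2 / (7).
R1 ← R1 − 5·R2.
R3 ← R3 + 7·R2.
Row 3 reduces to 0 = 3, a contradiction. The system is inconsistent.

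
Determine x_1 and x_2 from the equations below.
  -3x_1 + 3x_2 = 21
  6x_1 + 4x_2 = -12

Row-reduce the augmented matrix:
R1 ← R1 / (-3).
R2 ← R2 − 6·R1.
R2 ← R2 / (10).
R1 ← R1 + 1·R2.
Reading off the reduced rows gives x_1 = -4, x_2 = 3.

x_1 = -4, x_2 = 3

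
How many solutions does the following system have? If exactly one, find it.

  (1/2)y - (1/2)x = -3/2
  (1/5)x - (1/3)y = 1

x = 0, y = -3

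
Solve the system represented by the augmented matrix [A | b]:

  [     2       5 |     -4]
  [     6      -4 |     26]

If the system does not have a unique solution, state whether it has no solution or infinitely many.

x_1 = 3, x_2 = -2

Row-reduce the augmented matrix:
R1 ← R1 / (2).
R2 ← R2 − 6·R1.
R2 ← R2 / (-19).
R1 ← R1 − 5/2·R2.
Reading off the reduced rows gives x_1 = 3, x_2 = -2.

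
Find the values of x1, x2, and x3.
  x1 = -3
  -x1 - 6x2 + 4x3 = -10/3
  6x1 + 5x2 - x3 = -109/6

Row-reduce the augmented matrix:
R2 ← R2 + 1·R1.
R3 ← R3 − 6·R1.
R2 ← R2 / (-6).
R3 ← R3 − 5·R2.
R3 ← R3 / (7/3).
R2 ← R2 + 2/3·R3.
Reading off the reduced rows gives x1 = -3, x2 = -1/2, x3 = -7/3.

x1 = -3, x2 = -1/2, x3 = -7/3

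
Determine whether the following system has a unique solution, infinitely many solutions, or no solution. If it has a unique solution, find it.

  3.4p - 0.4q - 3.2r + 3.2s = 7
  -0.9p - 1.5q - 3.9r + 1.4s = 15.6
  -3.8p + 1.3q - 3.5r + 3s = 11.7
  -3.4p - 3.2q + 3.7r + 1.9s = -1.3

Row-reduce the augmented matrix:
R1 ← R1 / (17/5).
R2 ← R2 + 9/10·R1.
R3 ← R3 + 19/5·R1.
R4 ← R4 + 17/5·R1.
R2 ← R2 / (-273/170).
R1 ← R1 + 2/17·R2.
R3 ← R3 − 29/34·R2.
R4 ← R4 + 18/5·R2.
R3 ← R3 / (-4367/455).
R1 ← R1 + 54/91·R3.
R2 ← R2 − 269/91·R3.
R4 ← R4 − 10139/910·R3.
R4 ← R4 / (1189901/131010).
R1 ← R1 − 3880/13101·R4.
R2 ← R2 − 4340/4367·R4.
R3 ← R3 + 10606/13101·R4.
Reading off the reduced rows gives p = -1, q = -2, r = -3, s = 0.

p = -1, q = -2, r = -3, s = 0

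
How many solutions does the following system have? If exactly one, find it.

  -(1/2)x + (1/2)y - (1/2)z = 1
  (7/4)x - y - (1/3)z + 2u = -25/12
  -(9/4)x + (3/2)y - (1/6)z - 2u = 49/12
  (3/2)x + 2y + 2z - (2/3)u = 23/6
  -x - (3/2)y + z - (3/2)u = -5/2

Row-reduce:
R1 ← R1 / (-1/2).
R2 ← R2 − 7/4·R1.
R3 ← R3 + 9/4·R1.
R4 ← R4 − 3/2·R1.
R5 ← R5 + 1·R1.
R2 ← R2 / (3/4).
R1 ← R1 + 1·R2.
R3 ← R3 + 3/4·R2.
R4 ← R4 − 7/2·R2.
R5 ← R5 + 5/2·R2.
Swap R3 and R4.
R3 ← R3 / (92/9).
R1 ← R1 + 16/9·R3.
R2 ← R2 + 25/9·R3.
R5 ← R5 + 89/18·R3.
Swap R4 and R5.
R4 ← R4 / (91/276).
R1 ← R1 − 64/69·R4.
R2 ← R2 + 7/138·R4.
R3 ← R3 + 45/46·R4.
Row 5 reduces to 0 = 1, a contradiction. The system is inconsistent.

no solution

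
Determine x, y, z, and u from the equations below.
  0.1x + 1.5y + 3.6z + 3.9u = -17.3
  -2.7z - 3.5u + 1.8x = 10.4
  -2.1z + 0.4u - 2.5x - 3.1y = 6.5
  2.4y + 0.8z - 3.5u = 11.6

Row-reduce the augmented matrix:
R1 ← R1 / (1/10).
R2 ← R2 − 9/5·R1.
R3 ← R3 + 5/2·R1.
R2 ← R2 / (-27).
R1 ← R1 − 15·R2.
R3 ← R3 − 172/5·R2.
R4 ← R4 − 12/5·R2.
R3 ← R3 / (19/10).
R1 ← R1 + 3/2·R3.
R2 ← R2 − 5/2·R3.
R4 ← R4 + 26/5·R3.
R4 ← R4 / (23041/25650).
R1 ← R1 − 346/285·R4.
R2 ← R2 + 2167/855·R4.
R3 ← R3 − 5401/2565·R4.
Reading off the reduced rows gives x = -2, y = -1, z = 0, u = -4.

x = -2, y = -1, z = 0, u = -4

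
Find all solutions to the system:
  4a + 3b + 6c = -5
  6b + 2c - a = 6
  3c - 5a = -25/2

Row-reduce the augmented matrix:
R1 ← R1 / (4).
R2 ← R2 + 1·R1.
R3 ← R3 + 5·R1.
R2 ← R2 / (27/4).
R1 ← R1 − 3/4·R2.
R3 ← R3 − 15/4·R2.
R3 ← R3 / (77/9).
R1 ← R1 − 10/9·R3.
R2 ← R2 − 14/27·R3.
Reading off the reduced rows gives a = 1, b = 2, c = -5/2.

a = 1, b = 2, c = -5/2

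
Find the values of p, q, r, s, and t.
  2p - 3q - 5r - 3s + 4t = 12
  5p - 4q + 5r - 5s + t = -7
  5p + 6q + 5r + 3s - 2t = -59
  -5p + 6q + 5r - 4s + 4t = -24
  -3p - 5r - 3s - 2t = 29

p = -4, q = -5, r = -2, s = -1, t = -2

Row-reduce the augmented matrix:
R1 ← R1 / (2).
R2 ← R2 − 5·R1.
R3 ← R3 − 5·R1.
R4 ← R4 + 5·R1.
R5 ← R5 + 3·R1.
R2 ← R2 / (7/2).
R1 ← R1 + 3/2·R2.
R3 ← R3 − 27/2·R2.
R4 ← R4 + 3/2·R2.
R5 ← R5 + 9/2·R2.
R3 ← R3 / (-50).
R1 ← R1 − 5·R3.
R2 ← R2 − 5·R3.
R5 ← R5 − 10·R3.
R4 ← R4 / (-73/7).
R1 ← R1 + 12/35·R4.
R2 ← R2 − 4/5·R4.
R3 ← R3 + 3/175·R4.
R5 ← R5 + 144/35·R4.
R5 ← R5 / (-2566/365).
R1 ← R1 − 59/730·R5.
R2 ← R2 − 349/730·R5.
R3 ← R3 + 1719/3650·R5.
R4 ← R4 + 71/73·R5.
Reading off the reduced rows gives p = -4, q = -5, r = -2, s = -1, t = -2.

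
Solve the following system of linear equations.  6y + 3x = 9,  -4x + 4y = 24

x = -3, y = 3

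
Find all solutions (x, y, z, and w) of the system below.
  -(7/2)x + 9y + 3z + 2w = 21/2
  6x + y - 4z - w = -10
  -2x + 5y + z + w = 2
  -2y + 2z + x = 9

no solution

Row-reduce:
R1 ← R1 / (-7/2).
R2 ← R2 − 6·R1.
R3 ← R3 + 2·R1.
R4 ← R4 − 1·R1.
R2 ← R2 / (115/7).
R1 ← R1 + 18/7·R2.
R3 ← R3 + 1/7·R2.
R4 ← R4 − 4/7·R2.
R3 ← R3 / (-81/115).
R1 ← R1 + 78/115·R3.
R2 ← R2 − 8/115·R3.
R4 ← R4 − 324/115·R3.
Row 4 reduces to 0 = -4, a contradiction. The system is inconsistent.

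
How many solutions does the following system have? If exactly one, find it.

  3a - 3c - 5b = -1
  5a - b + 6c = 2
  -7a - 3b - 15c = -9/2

no solution

Row-reduce:
R1 ← R1 / (3).
R2 ← R2 − 5·R1.
R3 ← R3 + 7·R1.
R2 ← R2 / (22/3).
R1 ← R1 + 5/3·R2.
R3 ← R3 + 44/3·R2.
Row 3 reduces to 0 = 1/2, a contradiction. The system is inconsistent.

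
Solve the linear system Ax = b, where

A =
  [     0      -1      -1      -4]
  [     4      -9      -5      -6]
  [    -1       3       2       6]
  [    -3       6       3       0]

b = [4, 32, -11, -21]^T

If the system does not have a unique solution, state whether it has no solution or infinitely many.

Row-reduce:
Swap R1 and R2.
R1 ← R1 / (4).
R3 ← R3 + 1·R1.
R4 ← R4 + 3·R1.
R2 ← R2 / (-1).
R1 ← R1 + 9/4·R2.
R3 ← R3 − 3/4·R2.
R4 ← R4 + 3/4·R2.
R3 ← R3 / (3/2).
R1 ← R1 − 15/2·R3.
R2 ← R2 − 4·R3.
R4 ← R4 + 3/2·R3.
Rank is 3 with 4 unknowns, leaving x_3 free.

infinitely many solutions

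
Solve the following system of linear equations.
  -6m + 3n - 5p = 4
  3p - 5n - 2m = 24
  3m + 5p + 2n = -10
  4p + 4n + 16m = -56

Row-reduce the augmented matrix:
R1 ← R1 / (-6).
R2 ← R2 + 2·R1.
R3 ← R3 − 3·R1.
R4 ← R4 − 16·R1.
R2 ← R2 / (-6).
R1 ← R1 + 1/2·R2.
R3 ← R3 − 7/2·R2.
R4 ← R4 − 12·R2.
R3 ← R3 / (47/9).
R1 ← R1 − 4/9·R3.
R2 ← R2 + 7/9·R3.
R4 reduces to 0 = 0, so the extra equation is consistent.
Reading off the reduced rows gives m = -3, n = -3, p = 1.

m = -3, n = -3, p = 1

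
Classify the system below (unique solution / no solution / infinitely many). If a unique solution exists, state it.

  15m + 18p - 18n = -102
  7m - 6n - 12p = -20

Row-reduce:
R1 ← R1 / (15).
R2 ← R2 − 7·R1.
R2 ← R2 / (12/5).
R1 ← R1 + 6/5·R2.
Rank is 2 with 3 unknowns, leaving p free.

infinitely many solutions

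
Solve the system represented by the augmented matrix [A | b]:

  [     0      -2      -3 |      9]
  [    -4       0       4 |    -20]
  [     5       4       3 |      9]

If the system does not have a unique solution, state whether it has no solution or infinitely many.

Row-reduce the augmented matrix:
Swap R1 and R2.
R1 ← R1 / (-4).
R3 ← R3 − 5·R1.
R2 ← R2 / (-2).
R3 ← R3 − 4·R2.
R3 ← R3 / (2).
R1 ← R1 + 1·R3.
R2 ← R2 − 3/2·R3.
Reading off the reduced rows gives x_1 = 6, x_2 = -6, x_3 = 1.

x_1 = 6, x_2 = -6, x_3 = 1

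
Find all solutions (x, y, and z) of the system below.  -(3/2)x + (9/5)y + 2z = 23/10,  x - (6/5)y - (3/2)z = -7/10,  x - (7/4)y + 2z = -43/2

Row-reduce the augmented matrix:
R1 ← R1 / (-3/2).
R2 ← R2 − 1·R1.
R3 ← R3 − 1·R1.
Swap R2 and R3.
R2 ← R2 / (-11/20).
R1 ← R1 + 6/5·R2.
R3 ← R3 / (-1/6).
R1 ← R1 + 284/33·R3.
R2 ← R2 + 200/33·R3.
Reading off the reduced rows gives x = -1, y = 6, z = -5.

x = -1, y = 6, z = -5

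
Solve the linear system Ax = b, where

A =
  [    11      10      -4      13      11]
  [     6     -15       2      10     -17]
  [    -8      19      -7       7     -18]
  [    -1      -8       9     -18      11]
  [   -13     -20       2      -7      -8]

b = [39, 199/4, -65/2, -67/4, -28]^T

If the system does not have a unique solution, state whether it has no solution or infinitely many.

Row-reduce the augmented matrix:
R1 ← R1 / (11).
R2 ← R2 − 6·R1.
R3 ← R3 + 8·R1.
R4 ← R4 + 1·R1.
R5 ← R5 + 13·R1.
R2 ← R2 / (-225/11).
R1 ← R1 − 10/11·R2.
R3 ← R3 − 289/11·R2.
R4 ← R4 + 78/11·R2.
R5 ← R5 + 90/11·R2.
R3 ← R3 / (-1021/225).
R1 ← R1 + 8/45·R3.
R2 ← R2 + 46/225·R3.
R4 ← R4 − 539/75·R3.
R5 ← R5 + 22/5·R3.
R4 ← R4 / (14448/1021).
R1 ← R1 − 531/1021·R4.
R2 ← R2 + 1074/1021·R4.
R3 ← R3 + 4543/1021·R4.
R5 ← R5 + 12638/1021·R4.
R5 ← R5 / (15721/1032).
R1 ← R1 − 2129/688·R5.
R2 ← R2 + 91/344·R5.
R3 ← R3 + 9695/2064·R5.
R4 ← R4 + 6221/2064·R5.
Reading off the reduced rows gives x_1 = 5/2, x_2 = -3/4, x_3 = 7/4, x_4 = 2, x_5 = 0.

x_1 = 5/2, x_2 = -3/4, x_3 = 7/4, x_4 = 2, x_5 = 0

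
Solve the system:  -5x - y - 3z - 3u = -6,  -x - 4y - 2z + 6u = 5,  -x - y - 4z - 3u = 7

infinitely many solutions

Row-reduce:
R1 ← R1 / (-5).
R2 ← R2 + 1·R1.
R3 ← R3 + 1·R1.
R2 ← R2 / (-19/5).
R1 ← R1 − 1/5·R2.
R3 ← R3 + 4/5·R2.
R3 ← R3 / (-59/19).
R1 ← R1 − 10/19·R3.
R2 ← R2 − 7/19·R3.
Rank is 3 with 4 unknowns, leaving u free.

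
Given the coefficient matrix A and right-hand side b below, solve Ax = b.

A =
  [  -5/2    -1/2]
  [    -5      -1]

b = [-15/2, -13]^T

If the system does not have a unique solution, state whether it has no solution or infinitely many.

Row-reduce:
R1 ← R1 / (-5/2).
R2 ← R2 + 5·R1.
Row 2 reduces to 0 = 2, a contradiction. The system is inconsistent.

no solution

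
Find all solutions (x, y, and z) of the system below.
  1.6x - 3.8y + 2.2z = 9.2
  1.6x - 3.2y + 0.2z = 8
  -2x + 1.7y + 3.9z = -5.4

Row-reduce the augmented matrix:
R1 ← R1 / (8/5).
R2 ← R2 − 8/5·R1.
R3 ← R3 + 2·R1.
R2 ← R2 / (3/5).
R1 ← R1 + 19/8·R2.
R3 ← R3 + 61/20·R2.
R3 ← R3 / (-211/60).
R1 ← R1 + 157/24·R3.
R2 ← R2 + 10/3·R3.
Reading off the reduced rows gives x = 1, y = -2, z = 0.

x = 1, y = -2, z = 0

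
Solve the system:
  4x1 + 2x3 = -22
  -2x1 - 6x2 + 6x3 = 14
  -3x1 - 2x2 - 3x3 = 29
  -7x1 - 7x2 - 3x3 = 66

no solution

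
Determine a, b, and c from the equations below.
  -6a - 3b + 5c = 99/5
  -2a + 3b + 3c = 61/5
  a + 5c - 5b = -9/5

a = -14/5, b = 1, c = 6/5

Row-reduce the augmented matrix:
R1 ← R1 / (-6).
R2 ← R2 + 2·R1.
R3 ← R3 − 1·R1.
R2 ← R2 / (4).
R1 ← R1 − 1/2·R2.
R3 ← R3 + 11/2·R2.
R3 ← R3 / (23/3).
R1 ← R1 + 1·R3.
R2 ← R2 − 1/3·R3.
Reading off the reduced rows gives a = -14/5, b = 1, c = 6/5.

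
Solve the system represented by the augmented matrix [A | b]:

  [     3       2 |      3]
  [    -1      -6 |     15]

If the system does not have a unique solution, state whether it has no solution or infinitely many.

Row-reduce the augmented matrix:
R1 ← R1 / (3).
R2 ← R2 + 1·R1.
R2 ← R2 / (-16/3).
R1 ← R1 − 2/3·R2.
Reading off the reduced rows gives x_1 = 3, x_2 = -3.

x_1 = 3, x_2 = -3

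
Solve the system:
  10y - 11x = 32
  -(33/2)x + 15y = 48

Row-reduce:
R1 ← R1 / (-11).
R2 ← R2 + 33/2·R1.
Rank is 1 with 2 unknowns, leaving y free.

infinitely many solutions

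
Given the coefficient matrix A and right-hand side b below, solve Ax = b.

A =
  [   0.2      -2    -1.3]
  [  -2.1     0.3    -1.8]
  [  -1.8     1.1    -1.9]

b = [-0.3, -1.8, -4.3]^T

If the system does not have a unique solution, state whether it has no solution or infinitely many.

Row-reduce the augmented matrix:
R1 ← R1 / (1/5).
R2 ← R2 + 21/10·R1.
R3 ← R3 + 9/5·R1.
R2 ← R2 / (-207/10).
R1 ← R1 + 10·R2.
R3 ← R3 + 169/10·R2.
R3 ← R3 / (-1361/1380).
R1 ← R1 − 133/138·R3.
R2 ← R2 − 103/138·R3.
Reading off the reduced rows gives x_1 = -2, x_2 = -2, x_3 = 3.

x_1 = -2, x_2 = -2, x_3 = 3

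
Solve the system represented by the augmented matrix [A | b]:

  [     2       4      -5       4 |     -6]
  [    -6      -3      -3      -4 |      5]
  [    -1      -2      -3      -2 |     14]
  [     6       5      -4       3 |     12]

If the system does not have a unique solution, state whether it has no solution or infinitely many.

x_1 = 4, x_2 = -1, x_3 = -2, x_4 = -5

Row-reduce the augmented matrix:
R1 ← R1 / (2).
R2 ← R2 + 6·R1.
R3 ← R3 + 1·R1.
R4 ← R4 − 6·R1.
R2 ← R2 / (9).
R1 ← R1 − 2·R2.
R4 ← R4 + 7·R2.
R3 ← R3 / (-11/2).
R1 ← R1 − 3/2·R3.
R2 ← R2 + 2·R3.
R4 ← R4 + 3·R3.
R4 ← R4 / (-25/9).
R1 ← R1 − 2/9·R4.
R2 ← R2 − 8/9·R4.
Reading off the reduced rows gives x_1 = 4, x_2 = -1, x_3 = -2, x_4 = -5.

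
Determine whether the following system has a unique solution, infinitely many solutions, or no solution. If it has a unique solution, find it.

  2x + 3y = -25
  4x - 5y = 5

x = -5, y = -5

Row-reduce the augmented matrix:
R1 ← R1 / (2).
R2 ← R2 − 4·R1.
R2 ← R2 / (-11).
R1 ← R1 − 3/2·R2.
Reading off the reduced rows gives x = -5, y = -5.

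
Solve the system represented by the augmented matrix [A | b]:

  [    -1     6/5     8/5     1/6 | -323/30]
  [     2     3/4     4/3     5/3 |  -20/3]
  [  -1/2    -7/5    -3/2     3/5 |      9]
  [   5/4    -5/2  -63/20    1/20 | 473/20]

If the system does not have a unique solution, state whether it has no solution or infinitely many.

Row-reduce:
R1 ← R1 / (-1).
R2 ← R2 − 2·R1.
R3 ← R3 + 1/2·R1.
R4 ← R4 − 5/4·R1.
R2 ← R2 / (63/20).
R1 ← R1 + 6/5·R2.
R3 ← R3 + 2·R2.
R4 ← R4 + 1·R2.
R3 ← R3 / (1093/1890).
R1 ← R1 − 8/63·R3.
R2 ← R2 − 272/189·R3.
R4 ← R4 − 1093/3780·R3.
Row 4 reduces to 0 = 3, a contradiction. The system is inconsistent.

no solution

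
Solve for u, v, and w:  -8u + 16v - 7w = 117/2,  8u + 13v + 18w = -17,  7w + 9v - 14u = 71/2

Row-reduce the augmented matrix:
R1 ← R1 / (-8).
R2 ← R2 − 8·R1.
R3 ← R3 + 14·R1.
R2 ← R2 / (29).
R1 ← R1 + 2·R2.
R3 ← R3 + 19·R2.
R3 ← R3 / (3069/116).
R1 ← R1 − 379/232·R3.
R2 ← R2 − 11/29·R3.
Reading off the reduced rows gives u = -2, v = 2, w = -3/2.

u = -2, v = 2, w = -3/2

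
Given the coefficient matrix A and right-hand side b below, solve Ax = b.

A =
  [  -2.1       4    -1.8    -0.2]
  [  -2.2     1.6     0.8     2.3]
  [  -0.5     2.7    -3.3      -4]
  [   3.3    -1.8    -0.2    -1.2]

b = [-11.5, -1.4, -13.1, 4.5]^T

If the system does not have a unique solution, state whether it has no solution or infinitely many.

Row-reduce the augmented matrix:
R1 ← R1 / (-21/10).
R2 ← R2 + 11/5·R1.
R3 ← R3 + 1/2·R1.
R4 ← R4 − 33/10·R1.
R2 ← R2 / (-272/105).
R1 ← R1 + 40/21·R2.
R3 ← R3 − 367/210·R2.
R4 ← R4 − 157/35·R2.
R3 ← R3 / (-1441/1360).
R1 ← R1 + 19/17·R3.
R2 ← R2 + 141/136·R3.
R4 ← R4 − 1103/680·R3.
R4 ← R4 / (-18087/28820).
R1 ← R1 − 1825/2882·R4.
R2 ← R2 − 7159/5764·R4.
R3 ← R3 − 12291/5764·R4.
Reading off the reduced rows gives x_1 = 1, x_2 = -1, x_3 = 3, x_4 = 0.

x_1 = 1, x_2 = -1, x_3 = 3, x_4 = 0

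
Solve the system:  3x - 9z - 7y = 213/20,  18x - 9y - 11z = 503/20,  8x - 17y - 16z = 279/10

x = 4/5, y = -3/2, z = 1/4

Row-reduce the augmented matrix:
R1 ← R1 / (3).
R2 ← R2 − 18·R1.
R3 ← R3 − 8·R1.
R2 ← R2 / (33).
R1 ← R1 + 7/3·R2.
R3 ← R3 − 5/3·R2.
R3 ← R3 / (577/99).
R1 ← R1 − 4/99·R3.
R2 ← R2 − 43/33·R3.
Reading off the reduced rows gives x = 4/5, y = -3/2, z = 1/4.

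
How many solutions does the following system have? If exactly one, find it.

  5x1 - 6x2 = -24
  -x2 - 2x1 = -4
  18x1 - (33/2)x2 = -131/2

no solution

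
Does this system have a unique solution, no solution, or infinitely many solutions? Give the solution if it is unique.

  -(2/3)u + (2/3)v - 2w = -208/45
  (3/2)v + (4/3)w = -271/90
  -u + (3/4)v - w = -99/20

Row-reduce the augmented matrix:
R1 ← R1 / (-2/3).
R3 ← R3 + 1·R1.
R2 ← R2 / (3/2).
R1 ← R1 + 1·R2.
R3 ← R3 + 1/4·R2.
R3 ← R3 / (20/9).
R1 ← R1 − 35/9·R3.
R2 ← R2 − 8/9·R3.
Reading off the reduced rows gives u = 7/3, v = -13/5, w = 2/3.

u = 7/3, v = -13/5, w = 2/3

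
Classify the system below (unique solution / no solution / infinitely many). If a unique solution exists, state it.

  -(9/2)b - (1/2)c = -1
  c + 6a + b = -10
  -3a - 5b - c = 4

infinitely many solutions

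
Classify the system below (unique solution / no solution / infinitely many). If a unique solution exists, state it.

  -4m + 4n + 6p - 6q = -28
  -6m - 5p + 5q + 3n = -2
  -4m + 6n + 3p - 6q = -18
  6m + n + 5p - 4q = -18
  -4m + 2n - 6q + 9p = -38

m = 0, n = -4, p = -6, q = -4

Row-reduce the augmented matrix:
R1 ← R1 / (-4).
R2 ← R2 + 6·R1.
R3 ← R3 + 4·R1.
R4 ← R4 − 6·R1.
R5 ← R5 + 4·R1.
R2 ← R2 / (-3).
R1 ← R1 + 1·R2.
R3 ← R3 − 2·R2.
R4 ← R4 − 7·R2.
R5 ← R5 + 2·R2.
R3 ← R3 / (-37/3).
R1 ← R1 − 19/6·R3.
R2 ← R2 − 14/3·R3.
R4 ← R4 + 56/3·R3.
R5 ← R5 − 37/3·R3.
R4 ← R4 / (205/37).
R1 ← R1 + 57/74·R4.
R2 ← R2 + 42/37·R4.
R3 ← R3 + 28/37·R4.
R5 reduces to 0 = 0, so the extra equation is consistent.
Reading off the reduced rows gives m = 0, n = -4, p = -6, q = -4.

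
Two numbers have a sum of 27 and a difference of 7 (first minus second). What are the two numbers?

Let x = first number, y = second number.
  x + y = 27
  x - y = 7
From equation 1: x = 27 − y.
Substitute into equation 2 and solve: y = 10.
Then x = 17.

first number: 17, second number: 10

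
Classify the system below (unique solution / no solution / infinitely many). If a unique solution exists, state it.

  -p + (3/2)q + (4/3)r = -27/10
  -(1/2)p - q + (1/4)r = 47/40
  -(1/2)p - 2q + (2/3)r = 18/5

p = 2, q = -9/5, r = 3/2

Row-reduce the augmented matrix:
R1 ← R1 / (-1).
R2 ← R2 + 1/2·R1.
R3 ← R3 + 1/2·R1.
R2 ← R2 / (-7/4).
R1 ← R1 + 3/2·R2.
R3 ← R3 + 11/4·R2.
R3 ← R3 / (55/84).
R1 ← R1 + 41/42·R3.
R2 ← R2 − 5/21·R3.
Reading off the reduced rows gives p = 2, q = -9/5, r = 3/2.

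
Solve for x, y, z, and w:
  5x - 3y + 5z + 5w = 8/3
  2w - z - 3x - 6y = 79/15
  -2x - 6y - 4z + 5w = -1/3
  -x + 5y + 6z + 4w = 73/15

x = -1, y = -2/3, z = 4/3, w = -1/5

Row-reduce the augmented matrix:
R1 ← R1 / (5).
R2 ← R2 + 3·R1.
R3 ← R3 + 2·R1.
R4 ← R4 + 1·R1.
R2 ← R2 / (-39/5).
R1 ← R1 + 3/5·R2.
R3 ← R3 + 36/5·R2.
R4 ← R4 − 22/5·R2.
R3 ← R3 / (-50/13).
R1 ← R1 − 11/13·R3.
R2 ← R2 + 10/39·R3.
R4 ← R4 − 317/39·R3.
R4 ← R4 / (643/50).
R1 ← R1 − 57/50·R4.
R2 ← R2 + 4/5·R4.
R3 ← R3 + 31/50·R4.
Reading off the reduced rows gives x = -1, y = -2/3, z = 4/3, w = -1/5.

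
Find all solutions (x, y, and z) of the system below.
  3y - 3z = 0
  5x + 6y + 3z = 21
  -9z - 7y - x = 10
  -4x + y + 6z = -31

Row-reduce the augmented matrix:
Swap R1 and R2.
R1 ← R1 / (5).
R3 ← R3 + 1·R1.
R4 ← R4 + 4·R1.
R2 ← R2 / (3).
R1 ← R1 − 6/5·R2.
R3 ← R3 + 29/5·R2.
R4 ← R4 − 29/5·R2.
R3 ← R3 / (-71/5).
R1 ← R1 − 9/5·R3.
R2 ← R2 + 1·R3.
R4 ← R4 − 71/5·R3.
R4 reduces to 0 = 0, so the extra equation is consistent.
Reading off the reduced rows gives x = 6, y = -1, z = -1.

x = 6, y = -1, z = -1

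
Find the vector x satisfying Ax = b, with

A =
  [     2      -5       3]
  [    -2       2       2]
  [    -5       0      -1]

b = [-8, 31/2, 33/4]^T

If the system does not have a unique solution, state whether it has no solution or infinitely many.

x_1 = -9/4, x_2 = 5/2, x_3 = 3

Row-reduce the augmented matrix:
R1 ← R1 / (2).
R2 ← R2 + 2·R1.
R3 ← R3 + 5·R1.
R2 ← R2 / (-3).
R1 ← R1 + 5/2·R2.
R3 ← R3 + 25/2·R2.
R3 ← R3 / (-43/3).
R1 ← R1 + 8/3·R3.
R2 ← R2 + 5/3·R3.
Reading off the reduced rows gives x_1 = -9/4, x_2 = 5/2, x_3 = 3.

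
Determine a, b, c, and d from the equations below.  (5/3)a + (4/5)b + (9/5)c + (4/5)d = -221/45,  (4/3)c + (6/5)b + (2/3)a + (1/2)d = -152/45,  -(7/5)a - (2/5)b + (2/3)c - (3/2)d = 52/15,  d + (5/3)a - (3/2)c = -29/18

Row-reduce the augmented matrix:
R1 ← R1 / (5/3).
R2 ← R2 − 2/3·R1.
R3 ← R3 + 7/5·R1.
R4 ← R4 − 5/3·R1.
R2 ← R2 / (22/25).
R1 ← R1 − 12/25·R2.
R3 ← R3 − 34/125·R2.
R4 ← R4 + 4/5·R2.
R3 ← R3 / (547/275).
R1 ← R1 − 41/55·R3.
R2 ← R2 − 23/33·R3.
R4 ← R4 + 181/66·R3.
R4 ← R4 / (-935/1094).
R1 ← R1 − 390/547·R4.
R2 ← R2 − 1125/2188·R4.
R3 ← R3 + 243/547·R4.
Reading off the reduced rows gives a = -2/3, b = -1/2, c = -1, d = -2.

a = -2/3, b = -1/2, c = -1, d = -2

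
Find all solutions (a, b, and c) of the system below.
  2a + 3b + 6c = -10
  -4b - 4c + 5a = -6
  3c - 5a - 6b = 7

a = -2, b = 0, c = -1

Row-reduce the augmented matrix:
R1 ← R1 / (2).
R2 ← R2 − 5·R1.
R3 ← R3 + 5·R1.
R2 ← R2 / (-23/2).
R1 ← R1 − 3/2·R2.
R3 ← R3 − 3/2·R2.
R3 ← R3 / (357/23).
R1 ← R1 − 12/23·R3.
R2 ← R2 − 38/23·R3.
Reading off the reduced rows gives a = -2, b = 0, c = -1.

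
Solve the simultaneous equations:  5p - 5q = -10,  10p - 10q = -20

Row-reduce:
R1 ← R1 / (5).
R2 ← R2 − 10·R1.
Rank is 1 with 2 unknowns, leaving q free.

infinitely many solutions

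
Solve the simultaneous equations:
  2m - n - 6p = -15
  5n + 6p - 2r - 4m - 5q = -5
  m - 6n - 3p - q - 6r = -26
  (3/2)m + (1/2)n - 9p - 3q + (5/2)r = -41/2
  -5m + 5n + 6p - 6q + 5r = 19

infinitely many solutions

Row-reduce:
R1 ← R1 / (2).
R2 ← R2 + 4·R1.
R3 ← R3 − 1·R1.
R4 ← R4 − 3/2·R1.
R5 ← R5 + 5·R1.
R2 ← R2 / (3).
R1 ← R1 + 1/2·R2.
R3 ← R3 + 11/2·R2.
R4 ← R4 − 5/4·R2.
R5 ← R5 − 5/2·R2.
R3 ← R3 / (-11).
R1 ← R1 + 4·R3.
R2 ← R2 + 2·R3.
R4 ← R4 + 2·R3.
R5 ← R5 + 4·R3.
R4 ← R4 / (41/44).
R1 ← R1 − 63/22·R4.
R2 ← R2 − 2/11·R4.
R3 ← R3 − 61/66·R4.
R5 ← R5 − 41/22·R4.
Rank is 4 with 5 unknowns, leaving r free.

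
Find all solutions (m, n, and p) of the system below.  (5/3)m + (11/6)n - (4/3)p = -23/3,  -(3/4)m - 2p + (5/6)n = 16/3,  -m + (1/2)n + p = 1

m = -4, n = -2, p = -2

Row-reduce the augmented matrix:
R1 ← R1 / (5/3).
R2 ← R2 + 3/4·R1.
R3 ← R3 + 1·R1.
R2 ← R2 / (199/120).
R1 ← R1 − 11/10·R2.
R3 ← R3 − 8/5·R2.
R3 ← R3 / (539/199).
R1 ← R1 − 184/199·R3.
R2 ← R2 + 312/199·R3.
Reading off the reduced rows gives m = -4, n = -2, p = -2.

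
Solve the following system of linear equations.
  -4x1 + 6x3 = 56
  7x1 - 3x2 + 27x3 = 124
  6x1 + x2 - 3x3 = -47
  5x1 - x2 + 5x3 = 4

x1 = -5, x2 = 1, x3 = 6

Row-reduce the augmented matrix:
R1 ← R1 / (-4).
R2 ← R2 − 7·R1.
R3 ← R3 − 6·R1.
R4 ← R4 − 5·R1.
R2 ← R2 / (-3).
R3 ← R3 − 1·R2.
R4 ← R4 + 1·R2.
R3 ← R3 / (37/2).
R1 ← R1 + 3/2·R3.
R2 ← R2 + 25/2·R3.
R4 reduces to 0 = 0, so the extra equation is consistent.
Reading off the reduced rows gives x1 = -5, x2 = 1, x3 = 6.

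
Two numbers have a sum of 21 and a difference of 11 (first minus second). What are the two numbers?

Let x = first number, y = second number.
  x + y = 21
  x - y = 11
From equation 1: x = 21 − y.
Substitute into equation 2 and solve: y = 5.
Then x = 16.

first number: 16, second number: 5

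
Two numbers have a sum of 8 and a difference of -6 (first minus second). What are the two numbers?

first number: 1, second number: 7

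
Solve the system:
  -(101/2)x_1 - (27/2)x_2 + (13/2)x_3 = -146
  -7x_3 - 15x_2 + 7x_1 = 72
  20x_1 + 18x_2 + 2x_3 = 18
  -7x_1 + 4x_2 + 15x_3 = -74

no solution

Row-reduce:
R1 ← R1 / (-101/2).
R2 ← R2 − 7·R1.
R3 ← R3 − 20·R1.
R4 ← R4 + 7·R1.
R2 ← R2 / (-1704/101).
R1 ← R1 − 27/101·R2.
R3 ← R3 − 1278/101·R2.
R4 ← R4 − 593/101·R2.
Swap R3 and R4.
R3 ← R3 / (2551/213).
R1 ← R1 + 16/71·R3.
R2 ← R2 − 77/213·R3.
Row 4 reduces to 0 = -1, a contradiction. The system is inconsistent.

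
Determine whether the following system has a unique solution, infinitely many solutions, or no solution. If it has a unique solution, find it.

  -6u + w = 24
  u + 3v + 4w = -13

infinitely many solutions

Row-reduce:
R1 ← R1 / (-6).
R2 ← R2 − 1·R1.
R2 ← R2 / (3).
Rank is 2 with 3 unknowns, leaving w free.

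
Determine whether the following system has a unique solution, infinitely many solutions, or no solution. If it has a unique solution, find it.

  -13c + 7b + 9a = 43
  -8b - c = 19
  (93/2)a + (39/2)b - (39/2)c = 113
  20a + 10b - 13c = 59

Row-reduce:
R1 ← R1 / (9).
R3 ← R3 − 93/2·R1.
R4 ← R4 − 20·R1.
R2 ← R2 / (-8).
R1 ← R1 − 7/9·R2.
R3 ← R3 + 50/3·R2.
R4 ← R4 + 50/9·R2.
R3 ← R3 / (199/4).
R1 ← R1 + 37/24·R3.
R2 ← R2 − 1/8·R3.
R4 ← R4 − 199/12·R3.
Row 4 reduces to 0 = -1/6, a contradiction. The system is inconsistent.

no solution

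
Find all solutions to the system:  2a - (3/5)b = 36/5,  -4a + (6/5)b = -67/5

no solution

Row-reduce:
R1 ← R1 / (2).
R2 ← R2 + 4·R1.
Row 2 reduces to 0 = 1, a contradiction. The system is inconsistent.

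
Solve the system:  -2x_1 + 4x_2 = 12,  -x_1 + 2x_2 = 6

infinitely many solutions

Row-reduce:
R1 ← R1 / (-2).
R2 ← R2 + 1·R1.
Rank is 1 with 2 unknowns, leaving x_2 free.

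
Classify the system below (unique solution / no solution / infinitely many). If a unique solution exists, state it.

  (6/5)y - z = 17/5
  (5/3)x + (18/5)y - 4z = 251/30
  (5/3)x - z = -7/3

Row-reduce:
Swap R1 and R2.
R1 ← R1 / (5/3).
R3 ← R3 − 5/3·R1.
R2 ← R2 / (6/5).
R1 ← R1 − 54/25·R2.
R3 ← R3 + 18/5·R2.
Row 3 reduces to 0 = -1/2, a contradiction. The system is inconsistent.

no solution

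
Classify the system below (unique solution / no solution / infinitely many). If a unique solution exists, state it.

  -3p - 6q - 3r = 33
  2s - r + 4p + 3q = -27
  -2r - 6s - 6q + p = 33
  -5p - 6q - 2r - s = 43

p = -5, q = -1, r = -4, s = -4

Row-reduce the augmented matrix:
R1 ← R1 / (-3).
R2 ← R2 − 4·R1.
R3 ← R3 − 1·R1.
R4 ← R4 + 5·R1.
R2 ← R2 / (-5).
R1 ← R1 − 2·R2.
R3 ← R3 + 8·R2.
R4 ← R4 − 4·R2.
R3 ← R3 / (5).
R1 ← R1 + 1·R3.
R2 ← R2 − 1·R3.
R4 ← R4 + 1·R3.
R4 ← R4 / (-31/25).
R1 ← R1 + 26/25·R4.
R2 ← R2 − 36/25·R4.
R3 ← R3 + 46/25·R4.
Reading off the reduced rows gives p = -5, q = -1, r = -4, s = -4.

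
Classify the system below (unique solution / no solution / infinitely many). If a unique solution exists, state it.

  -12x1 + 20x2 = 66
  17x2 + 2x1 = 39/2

x1 = -3, x2 = 3/2

Row-reduce the augmented matrix:
R1 ← R1 / (-12).
R2 ← R2 − 2·R1.
R2 ← R2 / (61/3).
R1 ← R1 + 5/3·R2.
Reading off the reduced rows gives x1 = -3, x2 = 3/2.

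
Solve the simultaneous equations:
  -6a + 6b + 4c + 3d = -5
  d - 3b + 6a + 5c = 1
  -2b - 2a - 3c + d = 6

infinitely many solutions

Row-reduce:
R1 ← R1 / (-6).
R2 ← R2 − 6·R1.
R3 ← R3 + 2·R1.
R2 ← R2 / (3).
R1 ← R1 + 1·R2.
R3 ← R3 + 4·R2.
R3 ← R3 / (23/3).
R1 ← R1 − 7/3·R3.
R2 ← R2 − 3·R3.
Rank is 3 with 4 unknowns, leaving d free.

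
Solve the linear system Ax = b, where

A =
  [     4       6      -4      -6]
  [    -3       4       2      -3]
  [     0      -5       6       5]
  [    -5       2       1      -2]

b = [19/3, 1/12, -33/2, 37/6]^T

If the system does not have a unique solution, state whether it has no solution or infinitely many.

x_1 = -3/2, x_2 = -5/4, x_3 = -7/3, x_4 = -7/4

Row-reduce the augmented matrix:
R1 ← R1 / (4).
R2 ← R2 + 3·R1.
R4 ← R4 + 5·R1.
R2 ← R2 / (17/2).
R1 ← R1 − 3/2·R2.
R3 ← R3 + 5·R2.
R4 ← R4 − 19/2·R2.
R3 ← R3 / (92/17).
R1 ← R1 + 14/17·R3.
R2 ← R2 + 2/17·R3.
R4 ← R4 + 49/17·R3.
R4 ← R4 / (-37/46).
R1 ← R1 + 2/23·R4.
R2 ← R2 + 20/23·R4.
R3 ← R3 − 5/46·R4.
Reading off the reduced rows gives x_1 = -3/2, x_2 = -5/4, x_3 = -7/3, x_4 = -7/4.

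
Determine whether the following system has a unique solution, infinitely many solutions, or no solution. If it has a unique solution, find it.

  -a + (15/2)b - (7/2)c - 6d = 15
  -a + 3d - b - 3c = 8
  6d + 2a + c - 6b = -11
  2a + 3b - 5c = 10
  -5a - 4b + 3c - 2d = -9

Row-reduce:
R1 ← R1 / (-1).
R2 ← R2 + 1·R1.
R3 ← R3 − 2·R1.
R4 ← R4 − 2·R1.
R5 ← R5 + 5·R1.
R2 ← R2 / (-17/2).
R1 ← R1 + 15/2·R2.
R3 ← R3 − 9·R2.
R4 ← R4 − 18·R2.
R5 ← R5 + 83/2·R2.
R3 ← R3 / (-93/17).
R1 ← R1 − 52/17·R3.
R2 ← R2 + 1/17·R3.
R4 ← R4 + 186/17·R3.
R5 ← R5 − 307/17·R3.
Swap R4 and R5.
R4 ← R4 / (-133/31).
R1 ← R1 − 1/31·R4.
R2 ← R2 + 34/31·R4.
R3 ← R3 + 20/31·R4.
Row 5 reduces to 0 = 2, a contradiction. The system is inconsistent.

no solution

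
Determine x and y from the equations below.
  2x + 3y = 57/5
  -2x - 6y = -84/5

x = 3, y = 9/5

Row-reduce the augmented matrix:
R1 ← R1 / (2).
R2 ← R2 + 2·R1.
R2 ← R2 / (-3).
R1 ← R1 − 3/2·R2.
Reading off the reduced rows gives x = 3, y = 9/5.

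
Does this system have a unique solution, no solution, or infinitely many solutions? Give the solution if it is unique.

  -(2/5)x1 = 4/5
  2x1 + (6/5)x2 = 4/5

x1 = -2, x2 = 4

Row-reduce the augmented matrix:
R1 ← R1 / (-2/5).
R2 ← R2 − 2·R1.
R2 ← R2 / (6/5).
Reading off the reduced rows gives x1 = -2, x2 = 4.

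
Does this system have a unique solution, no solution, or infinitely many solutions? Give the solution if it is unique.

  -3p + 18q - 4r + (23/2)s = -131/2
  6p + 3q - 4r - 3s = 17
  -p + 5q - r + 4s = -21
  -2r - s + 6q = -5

infinitely many solutions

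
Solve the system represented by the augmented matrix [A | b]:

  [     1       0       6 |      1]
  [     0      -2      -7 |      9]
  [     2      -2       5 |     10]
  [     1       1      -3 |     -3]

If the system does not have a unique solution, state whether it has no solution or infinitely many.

no solution

Row-reduce:
R3 ← R3 − 2·R1.
R4 ← R4 − 1·R1.
R2 ← R2 / (-2).
R3 ← R3 + 2·R2.
R4 ← R4 − 1·R2.
Swap R3 and R4.
R3 ← R3 / (-25/2).
R1 ← R1 − 6·R3.
R2 ← R2 − 7/2·R3.
Row 4 reduces to 0 = -1, a contradiction. The system is inconsistent.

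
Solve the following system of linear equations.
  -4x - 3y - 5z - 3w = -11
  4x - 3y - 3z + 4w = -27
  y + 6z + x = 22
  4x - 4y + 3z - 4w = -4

Row-reduce the augmented matrix:
R1 ← R1 / (-4).
R2 ← R2 − 4·R1.
R3 ← R3 − 1·R1.
R4 ← R4 − 4·R1.
R2 ← R2 / (-6).
R1 ← R1 − 3/4·R2.
R3 ← R3 − 1/4·R2.
R4 ← R4 + 7·R2.
R3 ← R3 / (53/12).
R1 ← R1 − 1/4·R3.
R2 ← R2 − 4/3·R3.
R4 ← R4 − 22/3·R3.
R4 ← R4 / (-741/106).
R1 ← R1 − 97/106·R4.
R2 ← R2 − 5/106·R4.
R3 ← R3 + 17/106·R4.
Reading off the reduced rows gives x = -3, y = 1, z = 4, w = 0.

x = -3, y = 1, z = 4, w = 0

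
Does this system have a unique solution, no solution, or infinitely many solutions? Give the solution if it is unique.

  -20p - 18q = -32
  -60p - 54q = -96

Row-reduce:
R1 ← R1 / (-20).
R2 ← R2 + 60·R1.
Rank is 1 with 2 unknowns, leaving q free.

infinitely many solutions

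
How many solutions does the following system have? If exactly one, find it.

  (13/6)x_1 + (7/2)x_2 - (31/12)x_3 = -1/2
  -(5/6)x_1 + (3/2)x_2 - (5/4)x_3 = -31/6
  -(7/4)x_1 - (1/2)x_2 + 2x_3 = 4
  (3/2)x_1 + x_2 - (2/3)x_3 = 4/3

no solution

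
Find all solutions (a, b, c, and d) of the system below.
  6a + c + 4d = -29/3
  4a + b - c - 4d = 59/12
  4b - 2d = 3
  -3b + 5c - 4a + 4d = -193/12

a = -1/2, b = 1/4, c = -8/3, d = -1

Row-reduce the augmented matrix:
R1 ← R1 / (6).
R2 ← R2 − 4·R1.
R4 ← R4 + 4·R1.
R3 ← R3 − 4·R2.
R4 ← R4 + 3·R2.
R3 ← R3 / (20/3).
R1 ← R1 − 1/6·R3.
R2 ← R2 + 5/3·R3.
R4 ← R4 − 2/3·R3.
R4 ← R4 / (-79/5).
R1 ← R1 − 1/20·R4.
R2 ← R2 + 1/2·R4.
R3 ← R3 − 37/10·R4.
Reading off the reduced rows gives a = -1/2, b = 1/4, c = -8/3, d = -1.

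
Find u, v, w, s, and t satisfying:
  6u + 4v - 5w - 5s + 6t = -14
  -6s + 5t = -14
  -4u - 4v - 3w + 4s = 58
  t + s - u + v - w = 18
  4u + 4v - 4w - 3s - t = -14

u = -6, v = 0, w = -6, s = 4, t = 2

Row-reduce the augmented matrix:
R1 ← R1 / (6).
R3 ← R3 + 4·R1.
R4 ← R4 + 1·R1.
R5 ← R5 − 4·R1.
Swap R2 and R3.
R2 ← R2 / (-4/3).
R1 ← R1 − 2/3·R2.
R4 ← R4 − 5/3·R2.
R5 ← R5 − 4/3·R2.
Swap R3 and R4.
R3 ← R3 / (-39/4).
R1 ← R1 + 4·R3.
R2 ← R2 − 19/4·R3.
R5 ← R5 + 7·R3.
R4 ← R4 / (-6).
R1 ← R1 + 71/78·R4.
R2 ← R2 + 1/78·R4.
R3 ← R3 + 4/39·R4.
R5 ← R5 − 11/39·R4.
R5 ← R5 / (-1355/234).
R1 ← R1 + 295/468·R5.
R2 ← R2 − 187/468·R5.
R3 ← R3 + 94/117·R5.
R4 ← R4 + 5/6·R5.
Reading off the reduced rows gives u = -6, v = 0, w = -6, s = 4, t = 2.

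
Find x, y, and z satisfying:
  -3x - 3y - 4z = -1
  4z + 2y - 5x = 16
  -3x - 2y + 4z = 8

Row-reduce the augmented matrix:
R1 ← R1 / (-3).
R2 ← R2 + 5·R1.
R3 ← R3 + 3·R1.
R2 ← R2 / (7).
R1 ← R1 − 1·R2.
R3 ← R3 − 1·R2.
R3 ← R3 / (136/21).
R1 ← R1 + 4/21·R3.
R2 ← R2 − 32/21·R3.
Reading off the reduced rows gives x = -2, y = 1, z = 1.

x = -2, y = 1, z = 1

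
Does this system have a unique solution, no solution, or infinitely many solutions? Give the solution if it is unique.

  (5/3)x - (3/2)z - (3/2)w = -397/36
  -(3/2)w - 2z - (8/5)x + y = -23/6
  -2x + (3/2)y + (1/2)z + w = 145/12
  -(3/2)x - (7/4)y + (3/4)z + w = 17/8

Row-reduce the augmented matrix:
R1 ← R1 / (5/3).
R2 ← R2 + 8/5·R1.
R3 ← R3 + 2·R1.
R4 ← R4 + 3/2·R1.
R3 ← R3 − 3/2·R2.
R4 ← R4 + 7/4·R2.
R3 ← R3 / (193/50).
R1 ← R1 + 9/10·R3.
R2 ← R2 + 86/25·R3.
R4 ← R4 + 331/50·R3.
R4 ← R4 / (1075/1544).
R1 ← R1 + 45/772·R4.
R2 ← R2 − 107/386·R4.
R3 ← R3 − 361/386·R4.
Reading off the reduced rows gives x = -5/3, y = 3, z = 5/2, w = 3.

x = -5/3, y = 3, z = 5/2, w = 3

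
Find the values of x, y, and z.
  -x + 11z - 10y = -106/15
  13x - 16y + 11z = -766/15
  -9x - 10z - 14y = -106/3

x = -2, y = 8/3, z = 8/5

Row-reduce the augmented matrix:
R1 ← R1 / (-1).
R2 ← R2 − 13·R1.
R3 ← R3 + 9·R1.
R2 ← R2 / (-146).
R1 ← R1 − 10·R2.
R3 ← R3 − 76·R2.
R3 ← R3 / (-2105/73).
R1 ← R1 + 33/73·R3.
R2 ← R2 + 77/73·R3.
Reading off the reduced rows gives x = -2, y = 8/3, z = 8/5.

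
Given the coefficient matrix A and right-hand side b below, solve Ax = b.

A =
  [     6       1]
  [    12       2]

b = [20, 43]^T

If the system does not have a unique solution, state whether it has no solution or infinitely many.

no solution

Row-reduce:
R1 ← R1 / (6).
R2 ← R2 − 12·R1.
Row 2 reduces to 0 = 3, a contradiction. The system is inconsistent.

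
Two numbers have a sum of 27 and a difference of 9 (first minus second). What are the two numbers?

first number: 18, second number: 9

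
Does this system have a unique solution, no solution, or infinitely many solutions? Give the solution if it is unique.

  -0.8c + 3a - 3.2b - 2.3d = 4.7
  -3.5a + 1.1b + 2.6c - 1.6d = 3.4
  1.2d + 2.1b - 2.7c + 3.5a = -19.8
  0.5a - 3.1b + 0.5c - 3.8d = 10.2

Row-reduce the augmented matrix:
R1 ← R1 / (3).
R2 ← R2 + 7/2·R1.
R3 ← R3 − 7/2·R1.
R4 ← R4 − 1/2·R1.
R2 ← R2 / (-79/30).
R1 ← R1 + 16/15·R2.
R3 ← R3 − 35/6·R2.
R4 ← R4 + 77/30·R2.
R3 ← R3 / (1521/790).
R1 ← R1 + 372/395·R3.
R2 ← R2 + 50/79·R3.
R4 ← R4 + 783/790·R3.
R4 ← R4 / (-719/338).
R1 ← R1 + 2997/1690·R4.
R2 ← R2 + 73/338·R4.
R3 ← R3 + 492/169·R4.
Reading off the reduced rows gives a = -3, b = -5, c = 0, d = 1.

a = -3, b = -5, c = 0, d = 1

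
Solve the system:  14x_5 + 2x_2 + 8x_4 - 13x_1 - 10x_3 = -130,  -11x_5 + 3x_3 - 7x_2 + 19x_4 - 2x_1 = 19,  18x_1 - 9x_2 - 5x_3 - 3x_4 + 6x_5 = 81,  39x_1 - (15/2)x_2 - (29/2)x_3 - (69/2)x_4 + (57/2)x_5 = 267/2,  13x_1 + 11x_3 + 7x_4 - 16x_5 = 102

Row-reduce:
R1 ← R1 / (-13).
R2 ← R2 + 2·R1.
R3 ← R3 − 18·R1.
R4 ← R4 − 39·R1.
R5 ← R5 − 13·R1.
R2 ← R2 / (-95/13).
R1 ← R1 + 2/13·R2.
R3 ← R3 + 81/13·R2.
R4 ← R4 + 3/2·R2.
R5 ← R5 − 2·R2.
R3 ← R3 / (-2158/95).
R1 ← R1 − 64/95·R3.
R2 ← R2 + 59/95·R3.
R4 ← R4 + 4316/95·R3.
R5 ← R5 − 213/95·R3.
Swap R4 and R5.
R4 ← R4 / (20679/1079).
R1 ← R1 + 1294/1079·R4.
R2 ← R2 + 2415/1079·R4.
R3 ← R3 − 336/1079·R4.
Rank is 4 with 5 unknowns, leaving x_5 free.

infinitely many solutions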